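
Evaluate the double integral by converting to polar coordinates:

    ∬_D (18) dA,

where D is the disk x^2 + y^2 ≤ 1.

The region D is 0 ≤ r ≤ 1, 0 ≤ θ ≤ 2π in polar coordinates, where x = r cos(θ), y = r sin(θ), and dA = r dr dθ.

Under the substitution, the integrand becomes 18, so

    ∬_D (18) dA = ∫_{0}^{2π} ∫_{0}^{1} (18) · r dr dθ.

Inner integral (in r): ∫_{0}^{1} (18) · r dr = 9.

Outer integral (in θ): ∫_{0}^{2π} (9) dθ = 18π.

Therefore ∬_D (18) dA = 18π.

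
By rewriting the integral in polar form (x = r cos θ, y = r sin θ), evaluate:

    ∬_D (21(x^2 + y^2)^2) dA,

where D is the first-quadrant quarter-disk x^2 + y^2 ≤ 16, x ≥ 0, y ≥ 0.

The region D is 0 ≤ r ≤ 4, 0 ≤ θ ≤ π/2 in polar coordinates, where x = r cos(θ), y = r sin(θ), and dA = r dr dθ.

Under the substitution, the integrand becomes 21r^4, so

    ∬_D (21(x^2 + y^2)^2) dA = ∫_{0}^{π/2} ∫_{0}^{4} (21r^4) · r dr dθ.

Inner integral (in r): ∫_{0}^{4} (21r^4) · r dr = 14336.

Outer integral (in θ): ∫_{0}^{π/2} (14336) dθ = 7168π.

Therefore ∬_D (21(x^2 + y^2)^2) dA = 7168π.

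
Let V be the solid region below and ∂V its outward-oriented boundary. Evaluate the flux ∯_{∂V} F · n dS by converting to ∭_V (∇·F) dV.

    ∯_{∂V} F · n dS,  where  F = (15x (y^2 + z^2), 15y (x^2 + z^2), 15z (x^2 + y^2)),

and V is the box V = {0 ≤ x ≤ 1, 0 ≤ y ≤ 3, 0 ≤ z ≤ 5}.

By the divergence theorem,

    ∯_{∂V} F · n dS = ∭_V (∇ · F) dV.

Compute the divergence:
    ∇ · F = ∂F_x/∂x + ∂F_y/∂y + ∂F_z/∂z = 15y^2 + 15z^2 + 15x^2 + 15z^2 + 15x^2 + 15y^2 = 30x^2 + 30y^2 + 30z^2.

V is a rectangular box, so dV = dx dy dz with 0 ≤ x ≤ 1, 0 ≤ y ≤ 3, 0 ≤ z ≤ 5.

Integrate (30x^2 + 30y^2 + 30z^2) over V as an iterated integral:

    ∭_V (∇·F) dV = ∫_0^{1} ∫_0^{3} ∫_0^{5} (30x^2 + 30y^2 + 30z^2) dz dy dx.

Inner (z from 0 to 5): 150x^2 + 150y^2 + 1250.
Middle (y from 0 to 3): 450x^2 + 5100.
Outer (x from 0 to 1): 5250.

Therefore ∯_{∂V} F · n dS = 5250.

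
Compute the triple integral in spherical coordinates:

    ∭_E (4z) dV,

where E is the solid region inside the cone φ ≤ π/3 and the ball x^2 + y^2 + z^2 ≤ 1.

In spherical coordinates, x = ρ sin(φ) cos(θ), y = ρ sin(φ) sin(θ), z = ρ cos(φ), and dV = ρ^2 sin(φ) dρ dφ dθ.

The integrand becomes 4ρ cos(φ), so

    ∭_E (4z) dV = ∫_{0}^{2π} ∫_{0}^{π/3} ∫_{0}^{1} (4ρ cos(φ)) · ρ^2 sin(φ) dρ dφ dθ.

Inner (ρ): sin(2φ)/2.
Middle (φ): 3/8.
Outer (θ): 3π/4.

Therefore the triple integral equals 3π/4.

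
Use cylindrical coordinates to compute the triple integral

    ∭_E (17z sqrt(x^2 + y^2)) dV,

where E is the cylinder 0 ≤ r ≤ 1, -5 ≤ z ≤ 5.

In cylindrical coordinates, x = r cos(θ), y = r sin(θ), z = z, and dV = r dr dθ dz.

The integrand becomes 17r z, so

    ∭_E (17z sqrt(x^2 + y^2)) dV = ∫_{0}^{2π} ∫_{0}^{1} ∫_{-5}^{5} (17r z) · r dz dr dθ.

Inner (z): 0.
Middle (r from 0 to 1): 0.
Outer (θ): 0.

Therefore the triple integral equals 0.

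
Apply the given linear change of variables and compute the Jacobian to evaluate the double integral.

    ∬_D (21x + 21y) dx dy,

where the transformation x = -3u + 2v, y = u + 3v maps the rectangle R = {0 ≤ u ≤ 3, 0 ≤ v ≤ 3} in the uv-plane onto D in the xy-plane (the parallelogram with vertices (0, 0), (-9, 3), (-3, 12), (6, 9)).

Compute the Jacobian determinant of (x, y) with respect to (u, v):

    ∂(x,y)/∂(u,v) = | -3  2 | = (-3)(3) - (2)(1) = -11.
                   | 1  3 |

Its absolute value is |J| = 11 (the area scaling factor).

Substituting x = -3u + 2v, y = u + 3v into the integrand,

    21x + 21y → -42u + 105v,

so the integral becomes

    ∬_R (-42u + 105v) · |J| du dv = ∫_0^3 ∫_0^3 (-462u + 1155v) dv du.

Inner (v): 10395/2 - 1386u.
Outer (u): 18711/2.

Therefore ∬_D (21x + 21y) dx dy = 18711/2.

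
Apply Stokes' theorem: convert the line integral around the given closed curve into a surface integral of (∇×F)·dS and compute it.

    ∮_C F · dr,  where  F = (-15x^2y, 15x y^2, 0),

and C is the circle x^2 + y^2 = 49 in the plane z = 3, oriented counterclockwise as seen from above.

Let S be the flat disk x^2 + y^2 ≤ 49 in the plane z = 3, with upward unit normal n̂ = ẑ. By Stokes' theorem,

    ∮_C F · dr = ∬_S (∇ × F) · n̂ dS = ∬_D (curl F)_z dA,

where D is the disk x^2 + y^2 ≤ 49.

Compute the curl of F = (-15x^2y, 15x y^2, 0):
    (∇ × F)_x = ∂F_z/∂y - ∂F_y/∂z = 0,
    (∇ × F)_y = ∂F_x/∂z - ∂F_z/∂x = 0,
    (∇ × F)_z = ∂F_y/∂x - ∂F_x/∂y = 15x^2 + 15y^2.

On z = 3, (curl F)_z = 15x^2 + 15y^2.

Convert to polar (x = r cos θ, y = r sin θ, dA = r dr dθ); the integrand becomes 15r^2, so

    ∬_D (curl F)_z dA = ∫_0^{2π} ∫_0^{7} (15r^2) · r dr dθ.

Inner (r from 0 to 7): 36015/4.
Outer (θ from 0 to 2π): 36015π/2.

Therefore ∮_C F · dr = 36015π/2.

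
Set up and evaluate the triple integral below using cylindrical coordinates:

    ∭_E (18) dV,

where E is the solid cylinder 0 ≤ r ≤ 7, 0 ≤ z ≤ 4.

In cylindrical coordinates, x = r cos(θ), y = r sin(θ), z = z, and dV = r dr dθ dz.

The integrand becomes 18, so

    ∭_E (18) dV = ∫_{0}^{2π} ∫_{0}^{7} ∫_{0}^{4} (18) · r dz dr dθ.

Inner (z): 72r.
Middle (r from 0 to 7): 1764.
Outer (θ): 3528π.

Therefore the triple integral equals 3528π.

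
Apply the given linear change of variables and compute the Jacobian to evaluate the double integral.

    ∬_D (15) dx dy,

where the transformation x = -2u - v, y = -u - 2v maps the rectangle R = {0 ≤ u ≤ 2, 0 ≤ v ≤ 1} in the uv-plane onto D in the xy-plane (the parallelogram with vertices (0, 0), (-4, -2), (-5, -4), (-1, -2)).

Compute the Jacobian determinant of (x, y) with respect to (u, v):

    ∂(x,y)/∂(u,v) = | -2  -1 | = (-2)(-2) - (-1)(-1) = 3.
                   | -1  -2 |

Its absolute value is |J| = 3 (the area scaling factor).

Substituting x = -2u - v, y = -u - 2v into the integrand,

    15 → 15,

so the integral becomes

    ∬_R (15) · |J| du dv = ∫_0^2 ∫_0^1 (45) dv du.

Inner (v): 45.
Outer (u): 90.

Therefore ∬_D (15) dx dy = 90.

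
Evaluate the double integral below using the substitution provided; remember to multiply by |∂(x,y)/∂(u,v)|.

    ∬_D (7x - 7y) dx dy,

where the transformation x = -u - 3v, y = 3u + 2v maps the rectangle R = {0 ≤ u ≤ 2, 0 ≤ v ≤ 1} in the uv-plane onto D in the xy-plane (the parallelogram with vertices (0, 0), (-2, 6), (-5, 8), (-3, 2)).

Compute the Jacobian determinant of (x, y) with respect to (u, v):

    ∂(x,y)/∂(u,v) = | -1  -3 | = (-1)(2) - (-3)(3) = 7.
                   | 3  2 |

Its absolute value is |J| = 7 (the area scaling factor).

Substituting x = -u - 3v, y = 3u + 2v into the integrand,

    7x - 7y → -28u - 35v,

so the integral becomes

    ∬_R (-28u - 35v) · |J| du dv = ∫_0^2 ∫_0^1 (-196u - 245v) dv du.

Inner (v): -196u - 245/2.
Outer (u): -637.

Therefore ∬_D (7x - 7y) dx dy = -637.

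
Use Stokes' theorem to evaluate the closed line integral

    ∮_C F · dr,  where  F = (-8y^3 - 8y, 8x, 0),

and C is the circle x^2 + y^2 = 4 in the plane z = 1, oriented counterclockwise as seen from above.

Let S be the flat disk x^2 + y^2 ≤ 4 in the plane z = 1, with upward unit normal n̂ = ẑ. By Stokes' theorem,

    ∮_C F · dr = ∬_S (∇ × F) · n̂ dS = ∬_D (curl F)_z dA,

where D is the disk x^2 + y^2 ≤ 4.

Compute the curl of F = (-8y^3 - 8y, 8x, 0):
    (∇ × F)_x = ∂F_z/∂y - ∂F_y/∂z = 0,
    (∇ × F)_y = ∂F_x/∂z - ∂F_z/∂x = 0,
    (∇ × F)_z = ∂F_y/∂x - ∂F_x/∂y = 24y^2 + 16.

On z = 1, (curl F)_z = 24y^2 + 16.

Convert to polar (x = r cos θ, y = r sin θ, dA = r dr dθ); the integrand becomes 24r^2sin(θ)^2 + 16, so

    ∬_D (curl F)_z dA = ∫_0^{2π} ∫_0^{2} (24r^2sin(θ)^2 + 16) · r dr dθ.

Inner (r from 0 to 2): 96sin(θ)^2 + 32.
Outer (θ from 0 to 2π): 160π.

Therefore ∮_C F · dr = 160π.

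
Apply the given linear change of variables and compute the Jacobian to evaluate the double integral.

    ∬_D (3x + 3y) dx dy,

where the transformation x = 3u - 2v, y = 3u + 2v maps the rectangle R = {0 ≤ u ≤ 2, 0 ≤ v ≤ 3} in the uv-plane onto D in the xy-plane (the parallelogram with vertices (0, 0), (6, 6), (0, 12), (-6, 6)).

Compute the Jacobian determinant of (x, y) with respect to (u, v):

    ∂(x,y)/∂(u,v) = | 3  -2 | = (3)(2) - (-2)(3) = 12.
                   | 3  2 |

Its absolute value is |J| = 12 (the area scaling factor).

Substituting x = 3u - 2v, y = 3u + 2v into the integrand,

    3x + 3y → 18u,

so the integral becomes

    ∬_R (18u) · |J| du dv = ∫_0^2 ∫_0^3 (216u) dv du.

Inner (v): 648u.
Outer (u): 1296.

Therefore ∬_D (3x + 3y) dx dy = 1296.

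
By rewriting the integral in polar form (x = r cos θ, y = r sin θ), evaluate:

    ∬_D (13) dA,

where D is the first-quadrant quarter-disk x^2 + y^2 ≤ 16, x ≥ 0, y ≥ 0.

The region D is 0 ≤ r ≤ 4, 0 ≤ θ ≤ π/2 in polar coordinates, where x = r cos(θ), y = r sin(θ), and dA = r dr dθ.

Under the substitution, the integrand becomes 13, so

    ∬_D (13) dA = ∫_{0}^{π/2} ∫_{0}^{4} (13) · r dr dθ.

Inner integral (in r): ∫_{0}^{4} (13) · r dr = 104.

Outer integral (in θ): ∫_{0}^{π/2} (104) dθ = 52π.

Therefore ∬_D (13) dA = 52π.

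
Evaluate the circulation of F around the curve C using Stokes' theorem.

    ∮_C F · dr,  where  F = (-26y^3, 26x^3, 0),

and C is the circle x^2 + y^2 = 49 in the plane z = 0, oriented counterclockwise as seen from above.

Let S be the flat disk x^2 + y^2 ≤ 49 in the plane z = 0, with upward unit normal n̂ = ẑ. By Stokes' theorem,

    ∮_C F · dr = ∬_S (∇ × F) · n̂ dS = ∬_D (curl F)_z dA,

where D is the disk x^2 + y^2 ≤ 49.

Compute the curl of F = (-26y^3, 26x^3, 0):
    (∇ × F)_x = ∂F_z/∂y - ∂F_y/∂z = 0,
    (∇ × F)_y = ∂F_x/∂z - ∂F_z/∂x = 0,
    (∇ × F)_z = ∂F_y/∂x - ∂F_x/∂y = 78x^2 + 78y^2.

On z = 0, (curl F)_z = 78x^2 + 78y^2.

Convert to polar (x = r cos θ, y = r sin θ, dA = r dr dθ); the integrand becomes 78r^2, so

    ∬_D (curl F)_z dA = ∫_0^{2π} ∫_0^{7} (78r^2) · r dr dθ.

Inner (r from 0 to 7): 93639/2.
Outer (θ from 0 to 2π): 93639π.

Therefore ∮_C F · dr = 93639π.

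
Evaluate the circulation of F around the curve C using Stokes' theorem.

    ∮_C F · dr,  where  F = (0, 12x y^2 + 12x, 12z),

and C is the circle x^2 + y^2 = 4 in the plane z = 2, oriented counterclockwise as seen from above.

Let S be the flat disk x^2 + y^2 ≤ 4 in the plane z = 2, with upward unit normal n̂ = ẑ. By Stokes' theorem,

    ∮_C F · dr = ∬_S (∇ × F) · n̂ dS = ∬_D (curl F)_z dA,

where D is the disk x^2 + y^2 ≤ 4.

Compute the curl of F = (0, 12x y^2 + 12x, 12z):
    (∇ × F)_x = ∂F_z/∂y - ∂F_y/∂z = 0,
    (∇ × F)_y = ∂F_x/∂z - ∂F_z/∂x = 0,
    (∇ × F)_z = ∂F_y/∂x - ∂F_x/∂y = 12y^2 + 12.

On z = 2, (curl F)_z = 12y^2 + 12.

Convert to polar (x = r cos θ, y = r sin θ, dA = r dr dθ); the integrand becomes 12r^2sin(θ)^2 + 12, so

    ∬_D (curl F)_z dA = ∫_0^{2π} ∫_0^{2} (12r^2sin(θ)^2 + 12) · r dr dθ.

Inner (r from 0 to 2): 48 - 24cos(2θ).
Outer (θ from 0 to 2π): 96π.

Therefore ∮_C F · dr = 96π.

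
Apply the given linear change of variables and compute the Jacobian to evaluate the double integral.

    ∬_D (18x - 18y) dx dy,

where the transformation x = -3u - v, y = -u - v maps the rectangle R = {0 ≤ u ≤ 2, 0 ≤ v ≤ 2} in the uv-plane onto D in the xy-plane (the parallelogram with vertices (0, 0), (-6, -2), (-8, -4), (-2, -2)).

Compute the Jacobian determinant of (x, y) with respect to (u, v):

    ∂(x,y)/∂(u,v) = | -3  -1 | = (-3)(-1) - (-1)(-1) = 2.
                   | -1  -1 |

Its absolute value is |J| = 2 (the area scaling factor).

Substituting x = -3u - v, y = -u - v into the integrand,

    18x - 18y → -36u,

so the integral becomes

    ∬_R (-36u) · |J| du dv = ∫_0^2 ∫_0^2 (-72u) dv du.

Inner (v): -144u.
Outer (u): -288.

Therefore ∬_D (18x - 18y) dx dy = -288.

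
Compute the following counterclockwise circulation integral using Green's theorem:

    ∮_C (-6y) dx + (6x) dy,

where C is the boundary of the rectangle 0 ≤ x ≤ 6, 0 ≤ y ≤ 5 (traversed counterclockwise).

Green's theorem converts the closed line integral into a double integral over the enclosed region D:

    ∮_C P dx + Q dy = ∬_D (∂Q/∂x - ∂P/∂y) dA.

Here P = -6y, Q = 6x, so

    ∂Q/∂x = 6,    ∂P/∂y = -6,
    ∂Q/∂x - ∂P/∂y = 12.

D is the region 0 ≤ x ≤ 6, 0 ≤ y ≤ 5. Evaluating the double integral:

    ∬_D (12) dA = ∫_0^{6} ∫_0^{5} (12) dy dx.

Inner (y from 0 to 5): 60.
Outer (x from 0 to 6): 360.

Therefore ∮_C P dx + Q dy = 360.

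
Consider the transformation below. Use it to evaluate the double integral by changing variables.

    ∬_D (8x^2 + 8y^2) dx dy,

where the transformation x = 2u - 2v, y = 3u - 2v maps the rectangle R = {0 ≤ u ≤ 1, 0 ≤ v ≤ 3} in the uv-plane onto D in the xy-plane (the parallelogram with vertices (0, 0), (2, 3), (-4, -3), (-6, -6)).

Compute the Jacobian determinant of (x, y) with respect to (u, v):

    ∂(x,y)/∂(u,v) = | 2  -2 | = (2)(-2) - (-2)(3) = 2.
                   | 3  -2 |

Its absolute value is |J| = 2 (the area scaling factor).

Substituting x = 2u - 2v, y = 3u - 2v into the integrand,

    8x^2 + 8y^2 → 104u^2 - 160u v + 64v^2,

so the integral becomes

    ∬_R (104u^2 - 160u v + 64v^2) · |J| du dv = ∫_0^1 ∫_0^3 (208u^2 - 320u v + 128v^2) dv du.

Inner (v): 624u^2 - 1440u + 1152.
Outer (u): 640.

Therefore ∬_D (8x^2 + 8y^2) dx dy = 640.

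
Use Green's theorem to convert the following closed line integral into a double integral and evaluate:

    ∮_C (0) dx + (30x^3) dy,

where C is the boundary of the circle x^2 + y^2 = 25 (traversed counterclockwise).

Green's theorem converts the closed line integral into a double integral over the enclosed region D:

    ∮_C P dx + Q dy = ∬_D (∂Q/∂x - ∂P/∂y) dA.

Here P = 0, Q = 30x^3, so

    ∂Q/∂x = 90x^2,    ∂P/∂y = 0,
    ∂Q/∂x - ∂P/∂y = 90x^2.

D is the region x^2 + y^2 ≤ 25. Evaluating the double integral:

In polar coordinates (x = r cos θ, y = r sin θ, dA = r dr dθ) the integrand becomes 90r^2cos(θ)^2, so

    ∬_D (90x^2) dA = ∫_0^{2π} ∫_0^{5} (90r^2cos(θ)^2) · r dr dθ.

Inner (r from 0 to 5): 28125cos(θ)^2/2.
Outer (θ from 0 to 2π): 28125π/2.

Therefore ∮_C P dx + Q dy = 28125π/2.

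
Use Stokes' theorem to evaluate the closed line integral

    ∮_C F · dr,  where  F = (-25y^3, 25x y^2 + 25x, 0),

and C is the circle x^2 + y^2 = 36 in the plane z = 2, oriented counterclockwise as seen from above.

Let S be the flat disk x^2 + y^2 ≤ 36 in the plane z = 2, with upward unit normal n̂ = ẑ. By Stokes' theorem,

    ∮_C F · dr = ∬_S (∇ × F) · n̂ dS = ∬_D (curl F)_z dA,

where D is the disk x^2 + y^2 ≤ 36.

Compute the curl of F = (-25y^3, 25x y^2 + 25x, 0):
    (∇ × F)_x = ∂F_z/∂y - ∂F_y/∂z = 0,
    (∇ × F)_y = ∂F_x/∂z - ∂F_z/∂x = 0,
    (∇ × F)_z = ∂F_y/∂x - ∂F_x/∂y = 100y^2 + 25.

On z = 2, (curl F)_z = 100y^2 + 25.

Convert to polar (x = r cos θ, y = r sin θ, dA = r dr dθ); the integrand becomes 100r^2sin(θ)^2 + 25, so

    ∬_D (curl F)_z dA = ∫_0^{2π} ∫_0^{6} (100r^2sin(θ)^2 + 25) · r dr dθ.

Inner (r from 0 to 6): 32400sin(θ)^2 + 450.
Outer (θ from 0 to 2π): 33300π.

Therefore ∮_C F · dr = 33300π.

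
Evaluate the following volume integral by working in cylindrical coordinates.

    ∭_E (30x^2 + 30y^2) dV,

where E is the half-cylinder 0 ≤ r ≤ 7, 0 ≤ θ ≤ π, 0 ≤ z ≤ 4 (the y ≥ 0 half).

In cylindrical coordinates, x = r cos(θ), y = r sin(θ), z = z, and dV = r dr dθ dz.

The integrand becomes 30r^2, so

    ∭_E (30x^2 + 30y^2) dV = ∫_{0}^{π} ∫_{0}^{7} ∫_{0}^{4} (30r^2) · r dz dr dθ.

Inner (z): 120r^3.
Middle (r from 0 to 7): 72030.
Outer (θ): 72030π.

Therefore the triple integral equals 72030π.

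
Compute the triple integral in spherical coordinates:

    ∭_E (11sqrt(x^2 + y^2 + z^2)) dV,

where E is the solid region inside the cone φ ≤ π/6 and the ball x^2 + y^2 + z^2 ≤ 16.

In spherical coordinates, x = ρ sin(φ) cos(θ), y = ρ sin(φ) sin(θ), z = ρ cos(φ), and dV = ρ^2 sin(φ) dρ dφ dθ.

The integrand becomes 11ρ, so

    ∭_E (11sqrt(x^2 + y^2 + z^2)) dV = ∫_{0}^{2π} ∫_{0}^{π/6} ∫_{0}^{4} (11ρ) · ρ^2 sin(φ) dρ dφ dθ.

Inner (ρ): 704sin(φ).
Middle (φ): 704 - 352sqrt(3).
Outer (θ): 704π (2 - sqrt(3)).

Therefore the triple integral equals 704π (2 - sqrt(3)).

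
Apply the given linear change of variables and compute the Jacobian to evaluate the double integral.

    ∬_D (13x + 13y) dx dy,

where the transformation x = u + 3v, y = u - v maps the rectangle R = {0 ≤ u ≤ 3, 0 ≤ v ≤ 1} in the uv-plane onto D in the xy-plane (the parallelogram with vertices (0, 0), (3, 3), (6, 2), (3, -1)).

Compute the Jacobian determinant of (x, y) with respect to (u, v):

    ∂(x,y)/∂(u,v) = | 1  3 | = (1)(-1) - (3)(1) = -4.
                   | 1  -1 |

Its absolute value is |J| = 4 (the area scaling factor).

Substituting x = u + 3v, y = u - v into the integrand,

    13x + 13y → 26u + 26v,

so the integral becomes

    ∬_R (26u + 26v) · |J| du dv = ∫_0^3 ∫_0^1 (104u + 104v) dv du.

Inner (v): 104u + 52.
Outer (u): 624.

Therefore ∬_D (13x + 13y) dx dy = 624.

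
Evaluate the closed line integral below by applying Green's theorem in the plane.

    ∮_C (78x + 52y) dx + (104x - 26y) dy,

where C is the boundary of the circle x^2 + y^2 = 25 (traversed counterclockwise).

Green's theorem converts the closed line integral into a double integral over the enclosed region D:

    ∮_C P dx + Q dy = ∬_D (∂Q/∂x - ∂P/∂y) dA.

Here P = 78x + 52y, Q = 104x - 26y, so

    ∂Q/∂x = 104,    ∂P/∂y = 52,
    ∂Q/∂x - ∂P/∂y = 52.

D is the region x^2 + y^2 ≤ 25. Evaluating the double integral:

In polar coordinates (x = r cos θ, y = r sin θ, dA = r dr dθ) the integrand becomes 52, so

    ∬_D (52) dA = ∫_0^{2π} ∫_0^{5} (52) · r dr dθ.

Inner (r from 0 to 5): 650.
Outer (θ from 0 to 2π): 1300π.

Therefore ∮_C P dx + Q dy = 1300π.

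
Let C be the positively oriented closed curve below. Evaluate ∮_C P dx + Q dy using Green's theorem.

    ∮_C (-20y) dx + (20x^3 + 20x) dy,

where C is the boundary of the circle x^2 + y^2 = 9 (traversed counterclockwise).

Green's theorem converts the closed line integral into a double integral over the enclosed region D:

    ∮_C P dx + Q dy = ∬_D (∂Q/∂x - ∂P/∂y) dA.

Here P = -20y, Q = 20x^3 + 20x, so

    ∂Q/∂x = 60x^2 + 20,    ∂P/∂y = -20,
    ∂Q/∂x - ∂P/∂y = 60x^2 + 40.

D is the region x^2 + y^2 ≤ 9. Evaluating the double integral:

In polar coordinates (x = r cos θ, y = r sin θ, dA = r dr dθ) the integrand becomes 60r^2cos(θ)^2 + 40, so

    ∬_D (60x^2 + 40) dA = ∫_0^{2π} ∫_0^{3} (60r^2cos(θ)^2 + 40) · r dr dθ.

Inner (r from 0 to 3): 1215cos(θ)^2 + 180.
Outer (θ from 0 to 2π): 1575π.

Therefore ∮_C P dx + Q dy = 1575π.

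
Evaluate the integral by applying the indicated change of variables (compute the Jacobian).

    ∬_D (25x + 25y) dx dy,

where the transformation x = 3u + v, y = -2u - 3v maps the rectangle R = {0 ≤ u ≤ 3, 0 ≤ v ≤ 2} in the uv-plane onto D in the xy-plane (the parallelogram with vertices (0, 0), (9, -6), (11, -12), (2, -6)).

Compute the Jacobian determinant of (x, y) with respect to (u, v):

    ∂(x,y)/∂(u,v) = | 3  1 | = (3)(-3) - (1)(-2) = -7.
                   | -2  -3 |

Its absolute value is |J| = 7 (the area scaling factor).

Substituting x = 3u + v, y = -2u - 3v into the integrand,

    25x + 25y → 25u - 50v,

so the integral becomes

    ∬_R (25u - 50v) · |J| du dv = ∫_0^3 ∫_0^2 (175u - 350v) dv du.

Inner (v): 350u - 700.
Outer (u): -525.

Therefore ∬_D (25x + 25y) dx dy = -525.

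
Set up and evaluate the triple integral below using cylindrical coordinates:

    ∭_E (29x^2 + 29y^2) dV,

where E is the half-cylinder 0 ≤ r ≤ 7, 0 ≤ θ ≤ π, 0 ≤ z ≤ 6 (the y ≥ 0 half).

In cylindrical coordinates, x = r cos(θ), y = r sin(θ), z = z, and dV = r dr dθ dz.

The integrand becomes 29r^2, so

    ∭_E (29x^2 + 29y^2) dV = ∫_{0}^{π} ∫_{0}^{7} ∫_{0}^{6} (29r^2) · r dz dr dθ.

Inner (z): 174r^3.
Middle (r from 0 to 7): 208887/2.
Outer (θ): 208887π/2.

Therefore the triple integral equals 208887π/2.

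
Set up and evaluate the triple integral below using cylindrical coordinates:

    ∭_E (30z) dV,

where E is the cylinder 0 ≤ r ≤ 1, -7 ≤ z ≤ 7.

In cylindrical coordinates, x = r cos(θ), y = r sin(θ), z = z, and dV = r dr dθ dz.

The integrand becomes 30z, so

    ∭_E (30z) dV = ∫_{0}^{2π} ∫_{0}^{1} ∫_{-7}^{7} (30z) · r dz dr dθ.

Inner (z): 0.
Middle (r from 0 to 1): 0.
Outer (θ): 0.

Therefore the triple integral equals 0.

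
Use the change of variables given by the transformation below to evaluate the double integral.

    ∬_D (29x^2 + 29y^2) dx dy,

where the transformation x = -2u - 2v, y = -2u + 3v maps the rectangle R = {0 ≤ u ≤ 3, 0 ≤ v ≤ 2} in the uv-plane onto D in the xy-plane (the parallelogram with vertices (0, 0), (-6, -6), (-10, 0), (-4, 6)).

Compute the Jacobian determinant of (x, y) with respect to (u, v):

    ∂(x,y)/∂(u,v) = | -2  -2 | = (-2)(3) - (-2)(-2) = -10.
                   | -2  3 |

Its absolute value is |J| = 10 (the area scaling factor).

Substituting x = -2u - 2v, y = -2u + 3v into the integrand,

    29x^2 + 29y^2 → 232u^2 - 116u v + 377v^2,

so the integral becomes

    ∬_R (232u^2 - 116u v + 377v^2) · |J| du dv = ∫_0^3 ∫_0^2 (2320u^2 - 1160u v + 3770v^2) dv du.

Inner (v): 4640u^2 - 2320u + 30160/3.
Outer (u): 61480.

Therefore ∬_D (29x^2 + 29y^2) dx dy = 61480.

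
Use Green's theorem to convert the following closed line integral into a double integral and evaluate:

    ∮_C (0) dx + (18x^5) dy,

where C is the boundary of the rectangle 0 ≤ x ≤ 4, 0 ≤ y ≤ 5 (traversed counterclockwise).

Green's theorem converts the closed line integral into a double integral over the enclosed region D:

    ∮_C P dx + Q dy = ∬_D (∂Q/∂x - ∂P/∂y) dA.

Here P = 0, Q = 18x^5, so

    ∂Q/∂x = 90x^4,    ∂P/∂y = 0,
    ∂Q/∂x - ∂P/∂y = 90x^4.

D is the region 0 ≤ x ≤ 4, 0 ≤ y ≤ 5. Evaluating the double integral:

    ∬_D (90x^4) dA = ∫_0^{4} ∫_0^{5} (90x^4) dy dx.

Inner (y from 0 to 5): 450x^4.
Outer (x from 0 to 4): 92160.

Therefore ∮_C P dx + Q dy = 92160.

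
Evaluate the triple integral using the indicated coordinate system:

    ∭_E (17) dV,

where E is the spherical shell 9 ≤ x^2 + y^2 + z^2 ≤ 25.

In spherical coordinates, x = ρ sin(φ) cos(θ), y = ρ sin(φ) sin(θ), z = ρ cos(φ), and dV = ρ^2 sin(φ) dρ dφ dθ.

The integrand becomes 17, so

    ∭_E (17) dV = ∫_{0}^{2π} ∫_{0}^{π} ∫_{3}^{5} (17) · ρ^2 sin(φ) dρ dφ dθ.

Inner (ρ): 1666sin(φ)/3.
Middle (φ): 3332/3.
Outer (θ): 6664π/3.

Therefore the triple integral equals 6664π/3.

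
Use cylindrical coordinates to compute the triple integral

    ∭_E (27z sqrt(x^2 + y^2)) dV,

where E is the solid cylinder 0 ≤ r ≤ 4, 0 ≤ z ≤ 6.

In cylindrical coordinates, x = r cos(θ), y = r sin(θ), z = z, and dV = r dr dθ dz.

The integrand becomes 27r z, so

    ∭_E (27z sqrt(x^2 + y^2)) dV = ∫_{0}^{2π} ∫_{0}^{4} ∫_{0}^{6} (27r z) · r dz dr dθ.

Inner (z): 486r^2.
Middle (r from 0 to 4): 10368.
Outer (θ): 20736π.

Therefore the triple integral equals 20736π.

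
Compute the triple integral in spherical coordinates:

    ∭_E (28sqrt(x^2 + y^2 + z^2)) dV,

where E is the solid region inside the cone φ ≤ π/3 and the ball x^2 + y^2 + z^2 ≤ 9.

In spherical coordinates, x = ρ sin(φ) cos(θ), y = ρ sin(φ) sin(θ), z = ρ cos(φ), and dV = ρ^2 sin(φ) dρ dφ dθ.

The integrand becomes 28ρ, so

    ∭_E (28sqrt(x^2 + y^2 + z^2)) dV = ∫_{0}^{2π} ∫_{0}^{π/3} ∫_{0}^{3} (28ρ) · ρ^2 sin(φ) dρ dφ dθ.

Inner (ρ): 567sin(φ).
Middle (φ): 567/2.
Outer (θ): 567π.

Therefore the triple integral equals 567π.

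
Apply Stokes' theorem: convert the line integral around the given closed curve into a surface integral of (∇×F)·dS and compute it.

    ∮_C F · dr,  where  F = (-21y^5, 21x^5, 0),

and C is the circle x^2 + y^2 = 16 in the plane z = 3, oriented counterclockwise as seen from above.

Let S be the flat disk x^2 + y^2 ≤ 16 in the plane z = 3, with upward unit normal n̂ = ẑ. By Stokes' theorem,

    ∮_C F · dr = ∬_S (∇ × F) · n̂ dS = ∬_D (curl F)_z dA,

where D is the disk x^2 + y^2 ≤ 16.

Compute the curl of F = (-21y^5, 21x^5, 0):
    (∇ × F)_x = ∂F_z/∂y - ∂F_y/∂z = 0,
    (∇ × F)_y = ∂F_x/∂z - ∂F_z/∂x = 0,
    (∇ × F)_z = ∂F_y/∂x - ∂F_x/∂y = 105x^4 + 105y^4.

On z = 3, (curl F)_z = 105x^4 + 105y^4.

Convert to polar (x = r cos θ, y = r sin θ, dA = r dr dθ); the integrand becomes 105r^4(sin(θ)^4 + cos(θ)^4), so

    ∬_D (curl F)_z dA = ∫_0^{2π} ∫_0^{4} (105r^4(sin(θ)^4 + cos(θ)^4)) · r dr dθ.

Inner (r from 0 to 4): 71680sin(θ)^4 + 71680cos(θ)^4.
Outer (θ from 0 to 2π): 107520π.

Therefore ∮_C F · dr = 107520π.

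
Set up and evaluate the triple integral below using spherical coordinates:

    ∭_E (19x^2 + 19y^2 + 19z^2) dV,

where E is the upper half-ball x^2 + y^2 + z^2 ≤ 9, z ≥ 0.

In spherical coordinates, x = ρ sin(φ) cos(θ), y = ρ sin(φ) sin(θ), z = ρ cos(φ), and dV = ρ^2 sin(φ) dρ dφ dθ.

The integrand becomes 19ρ^2, so

    ∭_E (19x^2 + 19y^2 + 19z^2) dV = ∫_{0}^{2π} ∫_{0}^{π/2} ∫_{0}^{3} (19ρ^2) · ρ^2 sin(φ) dρ dφ dθ.

Inner (ρ): 4617sin(φ)/5.
Middle (φ): 4617/5.
Outer (θ): 9234π/5.

Therefore the triple integral equals 9234π/5.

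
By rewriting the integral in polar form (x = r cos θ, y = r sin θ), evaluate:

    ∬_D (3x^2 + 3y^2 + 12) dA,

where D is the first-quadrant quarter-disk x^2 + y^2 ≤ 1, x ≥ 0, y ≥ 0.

The region D is 0 ≤ r ≤ 1, 0 ≤ θ ≤ π/2 in polar coordinates, where x = r cos(θ), y = r sin(θ), and dA = r dr dθ.

Under the substitution, the integrand becomes 3r^2 + 12, so

    ∬_D (3x^2 + 3y^2 + 12) dA = ∫_{0}^{π/2} ∫_{0}^{1} (3r^2 + 12) · r dr dθ.

Inner integral (in r): ∫_{0}^{1} (3r^2 + 12) · r dr = 27/4.

Outer integral (in θ): ∫_{0}^{π/2} (27/4) dθ = 27π/8.

Therefore ∬_D (3x^2 + 3y^2 + 12) dA = 27π/8.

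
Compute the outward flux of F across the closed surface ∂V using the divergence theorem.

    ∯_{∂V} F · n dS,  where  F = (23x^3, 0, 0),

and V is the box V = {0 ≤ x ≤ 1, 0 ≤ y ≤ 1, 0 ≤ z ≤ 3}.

By the divergence theorem,

    ∯_{∂V} F · n dS = ∭_V (∇ · F) dV.

Compute the divergence:
    ∇ · F = ∂F_x/∂x + ∂F_y/∂y + ∂F_z/∂z = 69x^2 + 0 + 0 = 69x^2.

V is a rectangular box, so dV = dx dy dz with 0 ≤ x ≤ 1, 0 ≤ y ≤ 1, 0 ≤ z ≤ 3.

Integrate (69x^2) over V as an iterated integral:

    ∭_V (∇·F) dV = ∫_0^{1} ∫_0^{1} ∫_0^{3} (69x^2) dz dy dx.

Inner (z from 0 to 3): 207x^2.
Middle (y from 0 to 1): 207x^2.
Outer (x from 0 to 1): 69.

Therefore ∯_{∂V} F · n dS = 69.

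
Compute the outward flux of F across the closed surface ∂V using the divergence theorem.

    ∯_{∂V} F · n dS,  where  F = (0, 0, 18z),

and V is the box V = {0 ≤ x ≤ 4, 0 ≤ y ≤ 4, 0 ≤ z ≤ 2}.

By the divergence theorem,

    ∯_{∂V} F · n dS = ∭_V (∇ · F) dV.

Compute the divergence:
    ∇ · F = ∂F_x/∂x + ∂F_y/∂y + ∂F_z/∂z = 0 + 0 + 18 = 18.

V is a rectangular box, so dV = dx dy dz with 0 ≤ x ≤ 4, 0 ≤ y ≤ 4, 0 ≤ z ≤ 2.

Integrate (18) over V as an iterated integral:

    ∭_V (∇·F) dV = ∫_0^{4} ∫_0^{4} ∫_0^{2} (18) dz dy dx.

Inner (z from 0 to 2): 36.
Middle (y from 0 to 4): 144.
Outer (x from 0 to 4): 576.

Therefore ∯_{∂V} F · n dS = 576.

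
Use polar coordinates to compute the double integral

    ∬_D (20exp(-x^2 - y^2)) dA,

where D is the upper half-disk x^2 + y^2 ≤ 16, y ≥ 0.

The region D is 0 ≤ r ≤ 4, 0 ≤ θ ≤ π in polar coordinates, where x = r cos(θ), y = r sin(θ), and dA = r dr dθ.

Under the substitution, the integrand becomes 20exp(-r^2), so

    ∬_D (20exp(-x^2 - y^2)) dA = ∫_{0}^{π} ∫_{0}^{4} (20exp(-r^2)) · r dr dθ.

Inner integral (in r): ∫_{0}^{4} (20exp(-r^2)) · r dr = 10 - 10exp(-16).

Outer integral (in θ): ∫_{0}^{π} (10 - 10exp(-16)) dθ = -10π exp(-16) + 10π.

Therefore ∬_D (20exp(-x^2 - y^2)) dA = -10π exp(-16) + 10π.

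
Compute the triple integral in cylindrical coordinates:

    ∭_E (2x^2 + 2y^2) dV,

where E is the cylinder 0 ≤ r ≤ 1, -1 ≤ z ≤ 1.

In cylindrical coordinates, x = r cos(θ), y = r sin(θ), z = z, and dV = r dr dθ dz.

The integrand becomes 2r^2, so

    ∭_E (2x^2 + 2y^2) dV = ∫_{0}^{2π} ∫_{0}^{1} ∫_{-1}^{1} (2r^2) · r dz dr dθ.

Inner (z): 4r^3.
Middle (r from 0 to 1): 1.
Outer (θ): 2π.

Therefore the triple integral equals 2π.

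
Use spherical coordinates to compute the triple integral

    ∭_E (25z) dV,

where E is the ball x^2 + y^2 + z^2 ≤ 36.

In spherical coordinates, x = ρ sin(φ) cos(θ), y = ρ sin(φ) sin(θ), z = ρ cos(φ), and dV = ρ^2 sin(φ) dρ dφ dθ.

The integrand becomes 25ρ cos(φ), so

    ∭_E (25z) dV = ∫_{0}^{2π} ∫_{0}^{π} ∫_{0}^{6} (25ρ cos(φ)) · ρ^2 sin(φ) dρ dφ dθ.

Inner (ρ): 4050sin(2φ).
Middle (φ): 0.
Outer (θ): 0.

Therefore the triple integral equals 0.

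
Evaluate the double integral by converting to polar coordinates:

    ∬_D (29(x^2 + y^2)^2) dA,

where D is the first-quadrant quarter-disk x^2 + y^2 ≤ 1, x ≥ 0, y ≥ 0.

The region D is 0 ≤ r ≤ 1, 0 ≤ θ ≤ π/2 in polar coordinates, where x = r cos(θ), y = r sin(θ), and dA = r dr dθ.

Under the substitution, the integrand becomes 29r^4, so

    ∬_D (29(x^2 + y^2)^2) dA = ∫_{0}^{π/2} ∫_{0}^{1} (29r^4) · r dr dθ.

Inner integral (in r): ∫_{0}^{1} (29r^4) · r dr = 29/6.

Outer integral (in θ): ∫_{0}^{π/2} (29/6) dθ = 29π/12.

Therefore ∬_D (29(x^2 + y^2)^2) dA = 29π/12.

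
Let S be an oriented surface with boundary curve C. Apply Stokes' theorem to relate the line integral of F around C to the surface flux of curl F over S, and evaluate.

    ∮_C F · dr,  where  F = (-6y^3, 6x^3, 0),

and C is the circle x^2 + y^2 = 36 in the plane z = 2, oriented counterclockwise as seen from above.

Let S be the flat disk x^2 + y^2 ≤ 36 in the plane z = 2, with upward unit normal n̂ = ẑ. By Stokes' theorem,

    ∮_C F · dr = ∬_S (∇ × F) · n̂ dS = ∬_D (curl F)_z dA,

where D is the disk x^2 + y^2 ≤ 36.

Compute the curl of F = (-6y^3, 6x^3, 0):
    (∇ × F)_x = ∂F_z/∂y - ∂F_y/∂z = 0,
    (∇ × F)_y = ∂F_x/∂z - ∂F_z/∂x = 0,
    (∇ × F)_z = ∂F_y/∂x - ∂F_x/∂y = 18x^2 + 18y^2.

On z = 2, (curl F)_z = 18x^2 + 18y^2.

Convert to polar (x = r cos θ, y = r sin θ, dA = r dr dθ); the integrand becomes 18r^2, so

    ∬_D (curl F)_z dA = ∫_0^{2π} ∫_0^{6} (18r^2) · r dr dθ.

Inner (r from 0 to 6): 5832.
Outer (θ from 0 to 2π): 11664π.

Therefore ∮_C F · dr = 11664π.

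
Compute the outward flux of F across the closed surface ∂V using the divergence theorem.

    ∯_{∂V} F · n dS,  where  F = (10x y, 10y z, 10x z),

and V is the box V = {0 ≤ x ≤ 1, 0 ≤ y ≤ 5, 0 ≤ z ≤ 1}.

By the divergence theorem,

    ∯_{∂V} F · n dS = ∭_V (∇ · F) dV.

Compute the divergence:
    ∇ · F = ∂F_x/∂x + ∂F_y/∂y + ∂F_z/∂z = 10y + 10z + 10x = 10x + 10y + 10z.

V is a rectangular box, so dV = dx dy dz with 0 ≤ x ≤ 1, 0 ≤ y ≤ 5, 0 ≤ z ≤ 1.

Integrate (10x + 10y + 10z) over V as an iterated integral:

    ∭_V (∇·F) dV = ∫_0^{1} ∫_0^{5} ∫_0^{1} (10x + 10y + 10z) dz dy dx.

Inner (z from 0 to 1): 10x + 10y + 5.
Middle (y from 0 to 5): 50x + 150.
Outer (x from 0 to 1): 175.

Therefore ∯_{∂V} F · n dS = 175.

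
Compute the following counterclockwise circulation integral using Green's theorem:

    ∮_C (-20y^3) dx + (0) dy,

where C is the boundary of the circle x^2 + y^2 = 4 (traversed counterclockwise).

Green's theorem converts the closed line integral into a double integral over the enclosed region D:

    ∮_C P dx + Q dy = ∬_D (∂Q/∂x - ∂P/∂y) dA.

Here P = -20y^3, Q = 0, so

    ∂Q/∂x = 0,    ∂P/∂y = -60y^2,
    ∂Q/∂x - ∂P/∂y = 60y^2.

D is the region x^2 + y^2 ≤ 4. Evaluating the double integral:

In polar coordinates (x = r cos θ, y = r sin θ, dA = r dr dθ) the integrand becomes 60r^2sin(θ)^2, so

    ∬_D (60y^2) dA = ∫_0^{2π} ∫_0^{2} (60r^2sin(θ)^2) · r dr dθ.

Inner (r from 0 to 2): 240sin(θ)^2.
Outer (θ from 0 to 2π): 240π.

Therefore ∮_C P dx + Q dy = 240π.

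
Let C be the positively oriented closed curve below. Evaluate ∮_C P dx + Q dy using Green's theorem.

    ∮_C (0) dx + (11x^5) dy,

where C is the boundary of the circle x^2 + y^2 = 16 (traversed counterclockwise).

Green's theorem converts the closed line integral into a double integral over the enclosed region D:

    ∮_C P dx + Q dy = ∬_D (∂Q/∂x - ∂P/∂y) dA.

Here P = 0, Q = 11x^5, so

    ∂Q/∂x = 55x^4,    ∂P/∂y = 0,
    ∂Q/∂x - ∂P/∂y = 55x^4.

D is the region x^2 + y^2 ≤ 16. Evaluating the double integral:

In polar coordinates (x = r cos θ, y = r sin θ, dA = r dr dθ) the integrand becomes 55r^4cos(θ)^4, so

    ∬_D (55x^4) dA = ∫_0^{2π} ∫_0^{4} (55r^4cos(θ)^4) · r dr dθ.

Inner (r from 0 to 4): 112640cos(θ)^4/3.
Outer (θ from 0 to 2π): 28160π.

Therefore ∮_C P dx + Q dy = 28160π.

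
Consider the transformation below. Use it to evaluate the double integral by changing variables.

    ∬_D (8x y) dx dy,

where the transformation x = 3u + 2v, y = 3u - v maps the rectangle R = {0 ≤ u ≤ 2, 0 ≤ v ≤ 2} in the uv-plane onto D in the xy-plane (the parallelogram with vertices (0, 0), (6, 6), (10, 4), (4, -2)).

Compute the Jacobian determinant of (x, y) with respect to (u, v):

    ∂(x,y)/∂(u,v) = | 3  2 | = (3)(-1) - (2)(3) = -9.
                   | 3  -1 |

Its absolute value is |J| = 9 (the area scaling factor).

Substituting x = 3u + 2v, y = 3u - v into the integrand,

    8x y → 72u^2 + 24u v - 16v^2,

so the integral becomes

    ∬_R (72u^2 + 24u v - 16v^2) · |J| du dv = ∫_0^2 ∫_0^2 (648u^2 + 216u v - 144v^2) dv du.

Inner (v): 1296u^2 + 432u - 384.
Outer (u): 3552.

Therefore ∬_D (8x y) dx dy = 3552.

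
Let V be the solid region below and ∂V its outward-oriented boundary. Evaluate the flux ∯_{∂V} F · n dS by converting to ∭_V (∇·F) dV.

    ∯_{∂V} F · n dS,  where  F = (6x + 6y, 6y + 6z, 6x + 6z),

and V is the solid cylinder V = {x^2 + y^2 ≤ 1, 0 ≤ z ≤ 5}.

By the divergence theorem,

    ∯_{∂V} F · n dS = ∭_V (∇ · F) dV.

Compute the divergence:
    ∇ · F = ∂F_x/∂x + ∂F_y/∂y + ∂F_z/∂z = 6 + 6 + 6 = 18.

In cylindrical coordinates, x = r cos(θ), y = r sin(θ), z = z, dV = r dr dθ dz, with 0 ≤ r ≤ 1, 0 ≤ θ ≤ 2π, 0 ≤ z ≤ 5.

The integrand, after substitution and multiplying by the volume element, becomes (18) · r, so

    ∭_V (∇·F) dV = ∫_0^{2π} ∫_0^{1} ∫_0^{5} (18) · r dz dr dθ.

Inner (z from 0 to 5): 90r.
Middle (r from 0 to 1): 45.
Outer (θ from 0 to 2π): 90π.

Therefore ∯_{∂V} F · n dS = 90π.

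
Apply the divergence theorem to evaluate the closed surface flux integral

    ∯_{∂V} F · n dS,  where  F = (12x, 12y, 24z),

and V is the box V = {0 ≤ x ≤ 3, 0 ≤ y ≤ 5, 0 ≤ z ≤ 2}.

By the divergence theorem,

    ∯_{∂V} F · n dS = ∭_V (∇ · F) dV.

Compute the divergence:
    ∇ · F = ∂F_x/∂x + ∂F_y/∂y + ∂F_z/∂z = 12 + 12 + 24 = 48.

V is a rectangular box, so dV = dx dy dz with 0 ≤ x ≤ 3, 0 ≤ y ≤ 5, 0 ≤ z ≤ 2.

Integrate (48) over V as an iterated integral:

    ∭_V (∇·F) dV = ∫_0^{3} ∫_0^{5} ∫_0^{2} (48) dz dy dx.

Inner (z from 0 to 2): 96.
Middle (y from 0 to 5): 480.
Outer (x from 0 to 3): 1440.

Therefore ∯_{∂V} F · n dS = 1440.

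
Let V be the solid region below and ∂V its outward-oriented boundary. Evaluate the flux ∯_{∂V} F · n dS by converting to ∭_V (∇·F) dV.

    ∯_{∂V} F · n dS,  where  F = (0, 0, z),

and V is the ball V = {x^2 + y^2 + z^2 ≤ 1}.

By the divergence theorem,

    ∯_{∂V} F · n dS = ∭_V (∇ · F) dV.

Compute the divergence:
    ∇ · F = ∂F_x/∂x + ∂F_y/∂y + ∂F_z/∂z = 0 + 0 + 1 = 1.

In spherical coordinates, x = ρ sin(φ) cos(θ), y = ρ sin(φ) sin(θ), z = ρ cos(φ), dV = ρ^2 sin(φ) dρ dφ dθ, with 0 ≤ ρ ≤ 1, 0 ≤ φ ≤ π, 0 ≤ θ ≤ 2π.

The integrand, after substitution and multiplying by the volume element, becomes (1) · ρ^2 sin(φ), so

    ∭_V (∇·F) dV = ∫_0^{2π} ∫_0^{π} ∫_0^{1} (1) · ρ^2 sin(φ) dρ dφ dθ.

Inner (ρ from 0 to 1): sin(φ)/3.
Middle (φ from 0 to π): 2/3.
Outer (θ from 0 to 2π): 4π/3.

Therefore ∯_{∂V} F · n dS = 4π/3.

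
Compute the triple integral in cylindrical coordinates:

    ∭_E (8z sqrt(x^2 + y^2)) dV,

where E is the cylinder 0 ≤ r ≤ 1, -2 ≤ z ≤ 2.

In cylindrical coordinates, x = r cos(θ), y = r sin(θ), z = z, and dV = r dr dθ dz.

The integrand becomes 8r z, so

    ∭_E (8z sqrt(x^2 + y^2)) dV = ∫_{0}^{2π} ∫_{0}^{1} ∫_{-2}^{2} (8r z) · r dz dr dθ.

Inner (z): 0.
Middle (r from 0 to 1): 0.
Outer (θ): 0.

Therefore the triple integral equals 0.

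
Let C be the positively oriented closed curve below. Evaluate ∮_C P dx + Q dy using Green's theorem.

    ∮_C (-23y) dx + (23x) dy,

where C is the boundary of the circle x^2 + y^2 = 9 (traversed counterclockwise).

Green's theorem converts the closed line integral into a double integral over the enclosed region D:

    ∮_C P dx + Q dy = ∬_D (∂Q/∂x - ∂P/∂y) dA.

Here P = -23y, Q = 23x, so

    ∂Q/∂x = 23,    ∂P/∂y = -23,
    ∂Q/∂x - ∂P/∂y = 46.

D is the region x^2 + y^2 ≤ 9. Evaluating the double integral:

In polar coordinates (x = r cos θ, y = r sin θ, dA = r dr dθ) the integrand becomes 46, so

    ∬_D (46) dA = ∫_0^{2π} ∫_0^{3} (46) · r dr dθ.

Inner (r from 0 to 3): 207.
Outer (θ from 0 to 2π): 414π.

Therefore ∮_C P dx + Q dy = 414π.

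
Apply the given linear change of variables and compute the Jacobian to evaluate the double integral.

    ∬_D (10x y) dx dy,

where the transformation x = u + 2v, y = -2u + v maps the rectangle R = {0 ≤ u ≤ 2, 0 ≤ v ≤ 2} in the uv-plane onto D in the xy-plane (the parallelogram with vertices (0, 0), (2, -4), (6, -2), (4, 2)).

Compute the Jacobian determinant of (x, y) with respect to (u, v):

    ∂(x,y)/∂(u,v) = | 1  2 | = (1)(1) - (2)(-2) = 5.
                   | -2  1 |

Its absolute value is |J| = 5 (the area scaling factor).

Substituting x = u + 2v, y = -2u + v into the integrand,

    10x y → -20u^2 - 30u v + 20v^2,

so the integral becomes

    ∬_R (-20u^2 - 30u v + 20v^2) · |J| du dv = ∫_0^2 ∫_0^2 (-100u^2 - 150u v + 100v^2) dv du.

Inner (v): -200u^2 - 300u + 800/3.
Outer (u): -600.

Therefore ∬_D (10x y) dx dy = -600.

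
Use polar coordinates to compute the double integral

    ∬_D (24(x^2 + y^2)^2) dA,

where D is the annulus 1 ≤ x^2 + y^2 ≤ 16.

The region D is 1 ≤ r ≤ 4, 0 ≤ θ ≤ 2π in polar coordinates, where x = r cos(θ), y = r sin(θ), and dA = r dr dθ.

Under the substitution, the integrand becomes 24r^4, so

    ∬_D (24(x^2 + y^2)^2) dA = ∫_{0}^{2π} ∫_{1}^{4} (24r^4) · r dr dθ.

Inner integral (in r): ∫_{1}^{4} (24r^4) · r dr = 16380.

Outer integral (in θ): ∫_{0}^{2π} (16380) dθ = 32760π.

Therefore ∬_D (24(x^2 + y^2)^2) dA = 32760π.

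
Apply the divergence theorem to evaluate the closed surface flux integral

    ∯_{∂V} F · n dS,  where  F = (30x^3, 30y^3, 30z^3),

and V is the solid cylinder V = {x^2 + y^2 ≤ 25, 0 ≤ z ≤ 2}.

By the divergence theorem,

    ∯_{∂V} F · n dS = ∭_V (∇ · F) dV.

Compute the divergence:
    ∇ · F = ∂F_x/∂x + ∂F_y/∂y + ∂F_z/∂z = 90x^2 + 90y^2 + 90z^2.

In cylindrical coordinates, x = r cos(θ), y = r sin(θ), z = z, dV = r dr dθ dz, with 0 ≤ r ≤ 5, 0 ≤ θ ≤ 2π, 0 ≤ z ≤ 2.

The integrand, after substitution and multiplying by the volume element, becomes (90r^2 + 90z^2) · r, so

    ∭_V (∇·F) dV = ∫_0^{2π} ∫_0^{5} ∫_0^{2} (90r^2 + 90z^2) · r dz dr dθ.

Inner (z from 0 to 2): 180r^3 + 240r.
Middle (r from 0 to 5): 31125.
Outer (θ from 0 to 2π): 62250π.

Therefore ∯_{∂V} F · n dS = 62250π.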